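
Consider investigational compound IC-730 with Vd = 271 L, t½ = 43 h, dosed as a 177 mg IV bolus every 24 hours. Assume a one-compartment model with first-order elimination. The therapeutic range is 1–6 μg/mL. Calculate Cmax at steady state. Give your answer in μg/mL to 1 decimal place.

2.0 μg/mL

Over one 24-h interval, 24/43 ≈ 0.55814 half-lives elapse, leaving f ≈ 0.6792 of each dose.
Accumulation ratio R = 1/(1 − f) ≈ 1/0.3208 ≈ 3.1172.
Each bolus raises the concentration by D/Vd = 177/271 ≈ 0.653 μg/mL.
Cmax,ss = C₀/(1 − f) ≈ 0.653/0.3208 ≈ 2.036 μg/mL.
Peak 2.0 μg/mL vs MTC 6 μg/mL: below toxic threshold.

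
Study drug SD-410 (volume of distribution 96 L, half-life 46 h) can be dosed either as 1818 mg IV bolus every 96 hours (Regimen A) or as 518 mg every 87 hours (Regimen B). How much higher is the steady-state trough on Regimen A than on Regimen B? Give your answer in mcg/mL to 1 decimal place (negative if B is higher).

Regimen A: f = (1/2)^(96/46) ≈ 0.2354; Cmin,ss = (1818/96)·f/(1−f) ≈ 5.830 mcg/mL.
Regimen B: f = (1/2)^(87/46) ≈ 0.2696; Cmin,ss = (518/96)·f/(1−f) ≈ 1.992 mcg/mL.
Difference ≈ 5.830 − 1.992 ≈ 3.838 mcg/mL.

3.8 mcg/mL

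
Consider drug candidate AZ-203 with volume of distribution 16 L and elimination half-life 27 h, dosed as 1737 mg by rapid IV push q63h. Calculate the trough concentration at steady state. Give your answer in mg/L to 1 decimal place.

26.9 mg/L

k = ln2/t½ = ln2/27 ≈ 0.025672 h⁻¹; fraction remaining f = e^(−kτ) = e^(−0.025672×63) ≈ 0.1984.
Each bolus raises the concentration by D/Vd = 1737/16 ≈ 108.562 mg/L.
Steady-state trough Cmin,ss = C₀·f/(1−f) ≈ 108.562 × 0.1984/0.8016 ≈ 26.870 mg/L.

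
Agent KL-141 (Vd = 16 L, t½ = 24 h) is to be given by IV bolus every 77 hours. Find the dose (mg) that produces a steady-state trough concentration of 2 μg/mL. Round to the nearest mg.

264 mg

τ/t½ = 77/24 ≈ 3.2083, so f = (1/2)^(77/24) ≈ 0.108192.
Cmin,ss = (D/Vd)·f/(1−f), so D = Cmin,ss·Vd·(1−f)/f.
D = 2 × 16 × (1−f)/f ≈ 2 × 16 × 8.24283 ≈ 263.77 mg.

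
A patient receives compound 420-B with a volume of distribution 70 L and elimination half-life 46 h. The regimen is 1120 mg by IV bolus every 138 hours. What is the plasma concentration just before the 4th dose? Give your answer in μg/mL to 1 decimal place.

f = (1/2)^(τ/t½) = (1/2)^(138/46) ≈ 0.1250.
C₀ = D/Vd = 1120/70 ≈ 16.000 μg/mL.
Before the 4th dose, 3 doses have been given. Superposition: Cmin = C₀·(f + f² + … + f^3).
≈ 16.000 × (0.1250 + 0.0156 + 0.0020) ≈ 16.000 × 0.1426 ≈ 2.282 μg/mL.

2.3 μg/mL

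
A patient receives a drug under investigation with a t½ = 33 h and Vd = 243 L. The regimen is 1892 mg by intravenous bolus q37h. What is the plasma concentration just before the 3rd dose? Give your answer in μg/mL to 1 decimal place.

5.2 μg/mL

f = (1/2)^(τ/t½) = (1/2)^(37/33) ≈ 0.4597.
C₀ = D/Vd = 1892/243 ≈ 7.786 μg/mL.
Before the 3rd dose, 2 doses have been given. Superposition: Cmin = C₀·(f + f²).
≈ 7.786 × (0.4597 + 0.2113) ≈ 7.786 × 0.6710 ≈ 5.224 μg/mL.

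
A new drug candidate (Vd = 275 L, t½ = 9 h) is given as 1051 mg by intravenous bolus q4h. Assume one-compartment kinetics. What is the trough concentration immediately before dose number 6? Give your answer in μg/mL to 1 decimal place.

f = (1/2)^(τ/t½) = (1/2)^(4/9) ≈ 0.7349.
C₀ = D/Vd = 1051/275 ≈ 3.822 μg/mL.
Before the 6th dose, 5 doses have been given. Superposition: Cmin = C₀·(f + f² + … + f^5).
≈ 3.822 × (0.7349 + 0.5401 + 0.3969 + 0.2917 + 0.2144) ≈ 3.822 × 2.1780 ≈ 8.324 μg/mL.

8.3 μg/mL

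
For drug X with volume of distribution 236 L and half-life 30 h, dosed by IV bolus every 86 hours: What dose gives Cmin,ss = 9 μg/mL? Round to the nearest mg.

τ/t½ = 86/30 ≈ 2.8667, so f = (1/2)^(86/30) ≈ 0.137103.
Cmin,ss = (D/Vd)·f/(1−f), so D = Cmin,ss·Vd·(1−f)/f.
D = 9 × 236 × (1−f)/f ≈ 9 × 236 × 6.29379 ≈ 13368.01 mg.

13368 mg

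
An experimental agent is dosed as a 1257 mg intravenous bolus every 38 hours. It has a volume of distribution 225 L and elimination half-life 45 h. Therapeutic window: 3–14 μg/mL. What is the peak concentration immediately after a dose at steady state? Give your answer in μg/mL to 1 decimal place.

τ/t½ = 38/45 ≈ 0.84444, so fraction remaining f = (1/2)^(38/45) ≈ 0.5569.
Accumulation ratio R = 1/(1 − f) ≈ 1/0.4431 ≈ 2.2568.
Each bolus raises the concentration by D/Vd = 1257/225 ≈ 5.587 μg/mL.
Cmax,ss = C₀/(1 − f) ≈ 5.587/0.4431 ≈ 12.609 μg/mL.
Peak 12.6 μg/mL vs MTC 14 μg/mL: below toxic threshold.

12.6 μg/mL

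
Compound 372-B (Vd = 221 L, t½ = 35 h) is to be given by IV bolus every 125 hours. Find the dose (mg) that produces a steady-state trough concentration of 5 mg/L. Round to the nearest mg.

τ/t½ = 125/35 ≈ 3.5714, so f = (1/2)^(125/35) ≈ 0.084119.
Cmin,ss = (D/Vd)·f/(1−f), so D = Cmin,ss·Vd·(1−f)/f.
D = 5 × 221 × (1−f)/f ≈ 5 × 221 × 10.88792 ≈ 12031.15 mg.

12031 mg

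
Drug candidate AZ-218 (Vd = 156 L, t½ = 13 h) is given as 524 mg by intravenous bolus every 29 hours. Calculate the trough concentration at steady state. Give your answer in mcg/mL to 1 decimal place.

0.9 mcg/mL

k = ln2/t½ = ln2/13 ≈ 0.053319 h⁻¹; fraction remaining f = e^(−kτ) = e^(−0.053319×29) ≈ 0.2130.
At steady state, accumulation factor R = 1/(1 − e^(−kτ)) ≈ 1.2706.
Single-dose peak C₀ = D/Vd = 524/156 ≈ 3.359 mcg/mL.
Cmax,ss = C₀/(1 − f) ≈ 3.359/0.7870 ≈ 4.268 mcg/mL.
Steady-state trough Cmin,ss = Cmax,ss·f ≈ 4.268 × 0.2130 ≈ 0.909 mcg/mL.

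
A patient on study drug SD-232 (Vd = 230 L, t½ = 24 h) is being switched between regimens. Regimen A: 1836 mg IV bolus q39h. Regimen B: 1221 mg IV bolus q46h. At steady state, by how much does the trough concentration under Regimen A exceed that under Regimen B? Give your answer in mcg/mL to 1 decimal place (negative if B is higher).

Regimen A: f = (1/2)^(39/24) ≈ 0.3242; Cmin,ss = (1836/230)·f/(1−f) ≈ 3.829 mcg/mL.
Regimen B: f = (1/2)^(46/24) ≈ 0.2649; Cmin,ss = (1221/230)·f/(1−f) ≈ 1.913 mcg/mL.
Difference ≈ 3.829 − 1.913 ≈ 1.916 mcg/mL.

1.9 mcg/mL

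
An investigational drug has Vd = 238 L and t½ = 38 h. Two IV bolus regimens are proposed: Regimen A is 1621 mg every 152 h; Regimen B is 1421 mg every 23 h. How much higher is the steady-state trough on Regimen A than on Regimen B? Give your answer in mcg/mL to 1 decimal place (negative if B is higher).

Regimen A: f = (1/2)^(152/38) ≈ 0.0625; Cmin,ss = (1621/238)·f/(1−f) ≈ 0.454 mcg/mL.
Regimen B: f = (1/2)^(23/38) ≈ 0.6574; Cmin,ss = (1421/238)·f/(1−f) ≈ 11.457 mcg/mL.
Difference ≈ 0.454 − 11.457 ≈ -11.003 mcg/mL.

-11.0 mcg/mL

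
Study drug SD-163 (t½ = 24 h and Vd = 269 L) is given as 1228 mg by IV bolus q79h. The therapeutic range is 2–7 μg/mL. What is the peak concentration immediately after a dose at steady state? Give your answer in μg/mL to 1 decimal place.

5.1 μg/mL

k = ln2/t½ = ln2/24 ≈ 0.028881 h⁻¹; fraction remaining f = e^(−kτ) = e^(−0.028881×79) ≈ 0.1021.
At steady state, accumulation factor R = 1/(1 − e^(−kτ)) ≈ 1.1137.
Each bolus raises the concentration by D/Vd = 1228/269 ≈ 4.565 μg/mL.
Steady-state peak Cmax,ss = C₀·R ≈ 4.565 × 1.1137 ≈ 5.084 μg/mL.
Peak 5.1 μg/mL vs MTC 7 μg/mL: below toxic threshold.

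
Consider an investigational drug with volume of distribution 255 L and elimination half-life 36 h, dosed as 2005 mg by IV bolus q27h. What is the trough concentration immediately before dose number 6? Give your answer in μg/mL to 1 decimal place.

10.7 μg/mL

f = (1/2)^(τ/t½) = (1/2)^(27/36) ≈ 0.5946.
C₀ = D/Vd = 2005/255 ≈ 7.863 μg/mL.
Before the 6th dose, 5 doses have been given. Superposition: Cmin = C₀·(f + f² + … + f^5).
≈ 7.863 × (0.5946 + 0.3535 + 0.2102 + 0.1250 + 0.0743) ≈ 7.863 × 1.3576 ≈ 10.675 μg/mL.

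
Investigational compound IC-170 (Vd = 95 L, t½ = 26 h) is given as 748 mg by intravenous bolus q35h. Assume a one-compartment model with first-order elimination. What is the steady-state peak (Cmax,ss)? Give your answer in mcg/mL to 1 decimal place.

τ/t½ = 35/26 ≈ 1.3462, so fraction remaining f = (1/2)^(35/26) ≈ 0.3933.
Accumulation ratio R = 1/(1 − f) ≈ 1/0.6067 ≈ 1.6483.
Each bolus raises the concentration by D/Vd = 748/95 ≈ 7.874 mcg/mL.
Cmax,ss = C₀/(1 − f) ≈ 7.874/0.6067 ≈ 12.978 mcg/mL.

13.0 mcg/mL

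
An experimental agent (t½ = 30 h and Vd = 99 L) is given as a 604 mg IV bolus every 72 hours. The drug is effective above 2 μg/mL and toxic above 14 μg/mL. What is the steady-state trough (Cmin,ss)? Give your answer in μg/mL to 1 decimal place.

1.4 μg/mL

k = ln2/t½ = ln2/30 ≈ 0.023105 h⁻¹; fraction remaining f = e^(−kτ) = e^(−0.023105×72) ≈ 0.1895.
Accumulation ratio R = 1/(1 − f) ≈ 1/0.8105 ≈ 1.2338.
Single-dose peak C₀ = D/Vd = 604/99 ≈ 6.101 μg/mL.
Steady-state peak Cmax,ss = C₀·R ≈ 6.101 × 1.2338 ≈ 7.527 μg/mL.
Steady-state trough Cmin,ss = Cmax,ss·f ≈ 7.527 × 0.1895 ≈ 1.426 μg/mL.
Trough 1.4 μg/mL vs MEC 2 μg/mL: subtherapeutic.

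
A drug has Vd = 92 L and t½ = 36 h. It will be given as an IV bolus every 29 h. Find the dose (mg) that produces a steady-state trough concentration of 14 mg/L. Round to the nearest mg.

963 mg

τ/t½ = 29/36 ≈ 0.80556, so f = (1/2)^(29/36) ≈ 0.572142.
Cmin,ss = (D/Vd)·f/(1−f), so D = Cmin,ss·Vd·(1−f)/f.
D = 14 × 92 × (1−f)/f ≈ 14 × 92 × 0.74782 ≈ 963.19 mg.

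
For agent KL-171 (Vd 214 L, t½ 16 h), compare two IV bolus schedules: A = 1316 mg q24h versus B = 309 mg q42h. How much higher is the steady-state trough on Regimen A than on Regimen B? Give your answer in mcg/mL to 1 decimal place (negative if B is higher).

Regimen A: f = (1/2)^(24/16) ≈ 0.3536; Cmin,ss = (1316/214)·f/(1−f) ≈ 3.364 mcg/mL.
Regimen B: f = (1/2)^(42/16) ≈ 0.1621; Cmin,ss = (309/214)·f/(1−f) ≈ 0.279 mcg/mL.
Difference ≈ 3.364 − 0.279 ≈ 3.085 mcg/mL.

3.1 mcg/mL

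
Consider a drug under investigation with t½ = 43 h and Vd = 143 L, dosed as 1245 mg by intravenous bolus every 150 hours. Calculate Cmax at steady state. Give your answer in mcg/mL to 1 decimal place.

9.6 mcg/mL

τ/t½ = 150/43 ≈ 3.4884, so fraction remaining f = (1/2)^(150/43) ≈ 0.0891.
At steady state, accumulation factor R = 1/(1 − e^(−kτ)) ≈ 1.0978.
Each bolus raises the concentration by D/Vd = 1245/143 ≈ 8.706 mcg/mL.
Steady-state peak Cmax,ss = C₀·R ≈ 8.706 × 1.0978 ≈ 9.557 mcg/mL.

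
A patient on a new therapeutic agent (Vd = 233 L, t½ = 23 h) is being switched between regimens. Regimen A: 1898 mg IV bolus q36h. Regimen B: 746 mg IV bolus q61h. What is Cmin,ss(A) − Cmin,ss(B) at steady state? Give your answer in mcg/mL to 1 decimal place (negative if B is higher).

3.6 mcg/mL

Regimen A: f = (1/2)^(36/23) ≈ 0.3379; Cmin,ss = (1898/233)·f/(1−f) ≈ 4.157 mcg/mL.
Regimen B: f = (1/2)^(61/23) ≈ 0.1591; Cmin,ss = (746/233)·f/(1−f) ≈ 0.606 mcg/mL.
Difference ≈ 4.157 − 0.606 ≈ 3.551 mcg/mL.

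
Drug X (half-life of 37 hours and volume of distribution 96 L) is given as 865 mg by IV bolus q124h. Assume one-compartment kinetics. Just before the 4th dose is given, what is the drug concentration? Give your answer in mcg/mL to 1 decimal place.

1.0 mcg/mL

f = (1/2)^(τ/t½) = (1/2)^(124/37) ≈ 0.0980.
C₀ = D/Vd = 865/96 ≈ 9.010 mcg/mL.
Before the 4th dose, 3 doses have been given. Superposition: Cmin = C₀·(f + f² + … + f^3).
≈ 9.010 × (0.0980 + 0.0096 + 0.0009) ≈ 9.010 × 0.1085 ≈ 0.978 mcg/mL.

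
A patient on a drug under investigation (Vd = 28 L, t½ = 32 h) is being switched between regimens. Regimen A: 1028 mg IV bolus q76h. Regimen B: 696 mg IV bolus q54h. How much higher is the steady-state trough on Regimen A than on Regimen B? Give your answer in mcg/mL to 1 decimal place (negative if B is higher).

-2.4 mcg/mL

Regimen A: f = (1/2)^(76/32) ≈ 0.1928; Cmin,ss = (1028/28)·f/(1−f) ≈ 8.769 mcg/mL.
Regimen B: f = (1/2)^(54/32) ≈ 0.3105; Cmin,ss = (696/28)·f/(1−f) ≈ 11.194 mcg/mL.
Difference ≈ 8.769 − 11.194 ≈ -2.425 mcg/mL.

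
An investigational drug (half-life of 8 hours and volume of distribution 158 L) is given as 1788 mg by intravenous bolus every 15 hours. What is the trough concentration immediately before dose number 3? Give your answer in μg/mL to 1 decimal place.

3.9 μg/mL

f = (1/2)^(τ/t½) = (1/2)^(15/8) ≈ 0.2726.
C₀ = D/Vd = 1788/158 ≈ 11.316 μg/mL.
Before the 3rd dose, 2 doses have been given. Superposition: Cmin = C₀·(f + f²).
≈ 11.316 × (0.2726 + 0.0743) ≈ 11.316 × 0.3469 ≈ 3.926 μg/mL.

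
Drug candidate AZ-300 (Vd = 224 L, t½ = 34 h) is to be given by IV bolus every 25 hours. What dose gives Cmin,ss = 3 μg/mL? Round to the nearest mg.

τ/t½ = 25/34 ≈ 0.73529, so f = (1/2)^(25/34) ≈ 0.600696.
Cmin,ss = (D/Vd)·f/(1−f), so D = Cmin,ss·Vd·(1−f)/f.
D = 3 × 224 × (1−f)/f ≈ 3 × 224 × 0.66474 ≈ 446.71 mg.

447 mg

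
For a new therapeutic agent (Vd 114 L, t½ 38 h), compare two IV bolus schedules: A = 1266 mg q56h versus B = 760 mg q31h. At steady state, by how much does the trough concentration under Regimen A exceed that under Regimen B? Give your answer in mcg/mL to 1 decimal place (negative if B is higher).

-2.5 mcg/mL

Regimen A: f = (1/2)^(56/38) ≈ 0.3601; Cmin,ss = (1266/114)·f/(1−f) ≈ 6.249 mcg/mL.
Regimen B: f = (1/2)^(31/38) ≈ 0.5681; Cmin,ss = (760/114)·f/(1−f) ≈ 8.769 mcg/mL.
Difference ≈ 6.249 − 8.769 ≈ -2.520 mcg/mL.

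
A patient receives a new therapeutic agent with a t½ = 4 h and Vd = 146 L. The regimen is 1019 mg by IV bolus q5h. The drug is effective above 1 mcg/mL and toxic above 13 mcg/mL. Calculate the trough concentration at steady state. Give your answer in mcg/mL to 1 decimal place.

5.1 mcg/mL

τ/t½ = 5/4 ≈ 1.25, so fraction remaining f = (1/2)^(5/4) ≈ 0.4204.
Accumulation ratio R = 1/(1 − f) ≈ 1/0.5796 ≈ 1.7253.
Single-dose peak C₀ = D/Vd = 1019/146 ≈ 6.979 mcg/mL.
Cmax,ss = C₀/(1 − f) ≈ 6.979/0.5796 ≈ 12.041 mcg/mL.
Steady-state trough Cmin,ss = Cmax,ss·f ≈ 12.041 × 0.4204 ≈ 5.062 mcg/mL.
Trough 5.1 mcg/mL vs MEC 1 mcg/mL: adequate.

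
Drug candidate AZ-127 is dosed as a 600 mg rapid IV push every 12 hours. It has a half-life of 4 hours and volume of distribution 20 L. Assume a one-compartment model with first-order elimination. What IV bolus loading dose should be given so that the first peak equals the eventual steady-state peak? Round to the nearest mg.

686 mg

f = (1/2)^(12/4) ≈ 0.125000; accumulation ratio R = 1/(1−f) ≈ 1.14286.
Loading dose to hit Cmax,ss on first dose: D_load = D_maint·R ≈ 600 × 1.14286 ≈ 685.72 mg.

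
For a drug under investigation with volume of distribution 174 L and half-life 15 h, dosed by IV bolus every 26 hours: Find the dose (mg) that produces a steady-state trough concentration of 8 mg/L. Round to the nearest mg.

3236 mg

τ/t½ = 26/15 ≈ 1.7333, so f = (1/2)^(26/15) ≈ 0.300756.
Cmin,ss = (D/Vd)·f/(1−f), so D = Cmin,ss·Vd·(1−f)/f.
D = 8 × 174 × (1−f)/f ≈ 8 × 174 × 2.32495 ≈ 3236.33 mg.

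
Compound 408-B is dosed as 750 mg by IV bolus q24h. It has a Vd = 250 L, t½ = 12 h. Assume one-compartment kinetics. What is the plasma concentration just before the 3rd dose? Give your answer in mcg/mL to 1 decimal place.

0.9 mcg/mL

f = (1/2)^(τ/t½) = (1/2)^(24/12) ≈ 0.2500.
C₀ = D/Vd = 750/250 ≈ 3.000 mcg/mL.
Before the 3rd dose, 2 doses have been given. Superposition: Cmin = C₀·(f + f²).
≈ 3.000 × (0.2500 + 0.0625) ≈ 3.000 × 0.3125 ≈ 0.938 mcg/mL.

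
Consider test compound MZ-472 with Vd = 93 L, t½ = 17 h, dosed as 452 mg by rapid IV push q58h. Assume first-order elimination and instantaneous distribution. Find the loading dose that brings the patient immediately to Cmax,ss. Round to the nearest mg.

499 mg

f = (1/2)^(58/17) ≈ 0.093963; accumulation ratio R = 1/(1−f) ≈ 1.10371.
Loading dose to hit Cmax,ss on first dose: D_load = D_maint·R ≈ 452 × 1.10371 ≈ 498.88 mg.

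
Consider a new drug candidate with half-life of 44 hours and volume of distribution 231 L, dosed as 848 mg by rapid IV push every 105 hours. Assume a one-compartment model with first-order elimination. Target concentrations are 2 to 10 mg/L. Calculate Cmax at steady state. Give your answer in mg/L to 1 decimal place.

k = ln2/t½ = ln2/44 ≈ 0.015753 h⁻¹; fraction remaining f = e^(−kτ) = e^(−0.015753×105) ≈ 0.1913.
At steady state, accumulation factor R = 1/(1 − e^(−kτ)) ≈ 1.2366.
Each bolus raises the concentration by D/Vd = 848/231 ≈ 3.671 mg/L.
Cmax,ss = C₀/(1 − f) ≈ 3.671/0.8087 ≈ 4.539 mg/L.
Peak 4.5 mg/L vs MTC 10 mg/L: below toxic threshold.

4.5 mg/L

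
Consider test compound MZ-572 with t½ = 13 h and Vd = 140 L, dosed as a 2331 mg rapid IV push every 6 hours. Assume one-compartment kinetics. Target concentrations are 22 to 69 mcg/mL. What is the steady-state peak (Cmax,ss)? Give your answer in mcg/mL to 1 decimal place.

Over one 6-h interval, 6/13 ≈ 0.46154 half-lives elapse, leaving f ≈ 0.7262 of each dose.
Accumulation ratio R = 1/(1 − f) ≈ 1/0.2738 ≈ 3.6523.
Single-dose peak C₀ = D/Vd = 2331/140 ≈ 16.650 mcg/mL.
Steady-state peak Cmax,ss = C₀·R ≈ 16.650 × 3.6523 ≈ 60.811 mcg/mL.
Peak 60.8 mcg/mL vs MTC 69 mcg/mL: below toxic threshold.

60.8 mcg/mL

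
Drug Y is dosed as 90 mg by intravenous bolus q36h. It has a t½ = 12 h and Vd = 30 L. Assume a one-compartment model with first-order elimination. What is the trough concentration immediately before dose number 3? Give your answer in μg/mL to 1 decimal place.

0.4 μg/mL

f = (1/2)^(τ/t½) = (1/2)^(36/12) ≈ 0.1250.
C₀ = D/Vd = 90/30 ≈ 3.000 μg/mL.
Before the 3rd dose, 2 doses have been given. Superposition: Cmin = C₀·(f + f²).
≈ 3.000 × (0.1250 + 0.0156) ≈ 3.000 × 0.1406 ≈ 0.422 μg/mL.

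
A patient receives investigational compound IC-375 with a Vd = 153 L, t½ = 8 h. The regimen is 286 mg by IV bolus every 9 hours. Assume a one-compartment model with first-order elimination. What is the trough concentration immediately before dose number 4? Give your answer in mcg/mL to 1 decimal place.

f = (1/2)^(τ/t½) = (1/2)^(9/8) ≈ 0.4585.
C₀ = D/Vd = 286/153 ≈ 1.869 mcg/mL.
Before the 4th dose, 3 doses have been given. Superposition: Cmin = C₀·(f + f² + … + f^3).
≈ 1.869 × (0.4585 + 0.2102 + 0.0964) ≈ 1.869 × 0.7651 ≈ 1.430 mcg/mL.

1.4 mcg/mL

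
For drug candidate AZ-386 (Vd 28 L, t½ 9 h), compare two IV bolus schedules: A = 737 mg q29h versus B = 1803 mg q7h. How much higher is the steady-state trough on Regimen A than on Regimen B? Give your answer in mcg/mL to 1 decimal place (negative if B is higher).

Regimen A: f = (1/2)^(29/9) ≈ 0.1072; Cmin,ss = (737/28)·f/(1−f) ≈ 3.160 mcg/mL.
Regimen B: f = (1/2)^(7/9) ≈ 0.5833; Cmin,ss = (1803/28)·f/(1−f) ≈ 90.138 mcg/mL.
Difference ≈ 3.160 − 90.138 ≈ -86.978 mcg/mL.

-87.0 mcg/mL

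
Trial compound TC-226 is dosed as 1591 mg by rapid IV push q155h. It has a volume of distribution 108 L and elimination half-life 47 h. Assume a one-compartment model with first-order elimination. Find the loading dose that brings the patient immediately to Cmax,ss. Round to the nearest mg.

f = (1/2)^(155/47) ≈ 0.101681; accumulation ratio R = 1/(1−f) ≈ 1.11319.
Loading dose to hit Cmax,ss on first dose: D_load = D_maint·R ≈ 1591 × 1.11319 ≈ 1771.09 mg.

1771 mg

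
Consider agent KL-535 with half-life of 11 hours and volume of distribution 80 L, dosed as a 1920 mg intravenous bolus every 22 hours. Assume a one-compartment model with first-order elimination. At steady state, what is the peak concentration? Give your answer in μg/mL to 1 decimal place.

τ = 22 h = 2 half-lives, so f = (1/2)^2 = 0.25.
Accumulation ratio R = 1/(1 − f) = 1/0.75 = 4/3.
Single-dose peak C₀ = D/Vd = 1920/80 = 24 μg/mL.
Steady-state peak Cmax,ss = C₀·R = 24 × 4/3 ≈ 32.000 μg/mL.

32.0 μg/mL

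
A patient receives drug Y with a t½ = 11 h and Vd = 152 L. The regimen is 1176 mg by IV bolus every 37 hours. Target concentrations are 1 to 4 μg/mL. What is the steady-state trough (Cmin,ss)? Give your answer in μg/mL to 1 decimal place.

τ/t½ = 37/11 ≈ 3.3636, so fraction remaining f = (1/2)^(37/11) ≈ 0.0972.
Each bolus raises the concentration by D/Vd = 1176/152 ≈ 7.737 μg/mL.
Steady-state trough Cmin,ss = C₀·f/(1−f) ≈ 7.737 × 0.0972/0.9028 ≈ 0.833 μg/mL.
Trough 0.8 μg/mL vs MEC 1 μg/mL: subtherapeutic.

0.8 μg/mL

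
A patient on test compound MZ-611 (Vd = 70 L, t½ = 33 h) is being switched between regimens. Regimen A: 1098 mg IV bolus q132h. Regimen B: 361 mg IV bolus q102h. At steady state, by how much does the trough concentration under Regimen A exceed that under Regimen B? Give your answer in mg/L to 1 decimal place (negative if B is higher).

Regimen A: f = (1/2)^(132/33) ≈ 0.0625; Cmin,ss = (1098/70)·f/(1−f) ≈ 1.046 mg/L.
Regimen B: f = (1/2)^(102/33) ≈ 0.1174; Cmin,ss = (361/70)·f/(1−f) ≈ 0.686 mg/L.
Difference ≈ 1.046 − 0.686 ≈ 0.360 mg/L.

0.4 mg/L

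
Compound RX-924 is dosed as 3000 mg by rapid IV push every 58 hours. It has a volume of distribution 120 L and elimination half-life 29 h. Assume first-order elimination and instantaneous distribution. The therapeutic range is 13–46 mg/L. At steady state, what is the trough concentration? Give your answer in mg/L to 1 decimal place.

8.3 mg/L

The dosing interval is 2 half-lives, so f = 2^(−2) = 0.25.
Accumulation ratio R = 1/(1 − f) = 1/0.75 = 4/3.
Single-dose peak C₀ = D/Vd = 3000/120 = 25 mg/L.
Steady-state peak Cmax,ss = C₀·R = 25 × 4/3 ≈ 33.333 mg/L.
Steady-state trough Cmin,ss = Cmax,ss·f ≈ 33.333 × 0.25 ≈ 8.333 mg/L.
Trough 8.3 mg/L vs MEC 13 mg/L: subtherapeutic.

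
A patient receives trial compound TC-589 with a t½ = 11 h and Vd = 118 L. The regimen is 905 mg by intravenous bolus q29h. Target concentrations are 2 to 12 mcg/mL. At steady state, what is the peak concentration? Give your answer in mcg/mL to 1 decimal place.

9.1 mcg/mL

τ/t½ = 29/11 ≈ 2.6364, so fraction remaining f = (1/2)^(29/11) ≈ 0.1608.
Accumulation ratio R = 1/(1 − f) ≈ 1/0.8392 ≈ 1.1916.
Each bolus raises the concentration by D/Vd = 905/118 ≈ 7.669 mcg/mL.
Steady-state peak Cmax,ss = C₀·R ≈ 7.669 × 1.1916 ≈ 9.138 mcg/mL.
Peak 9.1 mcg/mL vs MTC 12 mcg/mL: below toxic threshold.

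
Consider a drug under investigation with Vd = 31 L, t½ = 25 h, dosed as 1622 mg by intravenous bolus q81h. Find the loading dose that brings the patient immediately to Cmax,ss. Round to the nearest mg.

f = (1/2)^(81/25) ≈ 0.105843; accumulation ratio R = 1/(1−f) ≈ 1.11837.
Loading dose to hit Cmax,ss on first dose: D_load = D_maint·R ≈ 1622 × 1.11837 ≈ 1814.00 mg.

1814 mg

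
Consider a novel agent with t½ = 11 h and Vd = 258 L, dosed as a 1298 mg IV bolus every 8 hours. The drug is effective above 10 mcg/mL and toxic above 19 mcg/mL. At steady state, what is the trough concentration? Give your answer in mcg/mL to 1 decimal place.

7.7 mcg/mL

Over one 8-h interval, 8/11 ≈ 0.72727 half-lives elapse, leaving f ≈ 0.6040 of each dose.
Accumulation ratio R = 1/(1 − f) ≈ 1/0.3960 ≈ 2.5253.
Single-dose peak C₀ = D/Vd = 1298/258 ≈ 5.031 mcg/mL.
Cmax,ss = C₀/(1 − f) ≈ 5.031/0.3960 ≈ 12.705 mcg/mL.
Steady-state trough Cmin,ss = Cmax,ss·f ≈ 12.705 × 0.6040 ≈ 7.674 mcg/mL.
Trough 7.7 mcg/mL vs MEC 10 mcg/mL: subtherapeutic.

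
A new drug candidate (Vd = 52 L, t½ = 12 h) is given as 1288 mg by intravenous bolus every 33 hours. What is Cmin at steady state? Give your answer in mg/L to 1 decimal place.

4.3 mg/L

Over one 33-h interval, 33/12 ≈ 2.75 half-lives elapse, leaving f ≈ 0.1487 of each dose.
Accumulation ratio R = 1/(1 − f) ≈ 1/0.8513 ≈ 1.1747.
Single-dose peak C₀ = D/Vd = 1288/52 ≈ 24.769 mg/L.
Steady-state peak Cmax,ss = C₀·R ≈ 24.769 × 1.1747 ≈ 29.096 mg/L.
One interval later, Cmin,ss = Cmax,ss·e^(−kτ) ≈ 29.096 × 0.1487 ≈ 4.327 mg/L.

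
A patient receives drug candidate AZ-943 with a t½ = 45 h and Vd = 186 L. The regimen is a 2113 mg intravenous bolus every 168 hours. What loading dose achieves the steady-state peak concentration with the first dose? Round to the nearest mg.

2285 mg

f = (1/2)^(168/45) ≈ 0.075189; accumulation ratio R = 1/(1−f) ≈ 1.08130.
Loading dose to hit Cmax,ss on first dose: D_load = D_maint·R ≈ 2113 × 1.08130 ≈ 2284.79 mg.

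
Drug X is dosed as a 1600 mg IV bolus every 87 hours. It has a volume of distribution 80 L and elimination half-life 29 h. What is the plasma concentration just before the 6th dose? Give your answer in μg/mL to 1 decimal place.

2.9 μg/mL

f = (1/2)^(τ/t½) = (1/2)^(87/29) ≈ 0.1250.
C₀ = D/Vd = 1600/80 ≈ 20.000 μg/mL.
Before the 6th dose, 5 doses have been given. Superposition: Cmin = C₀·(f + f² + … + f^5).
≈ 20.000 × (0.1250 + 0.0156 + 0.0020 + 0.0002 + 0.0000) ≈ 20.000 × 0.1428 ≈ 2.856 μg/mL.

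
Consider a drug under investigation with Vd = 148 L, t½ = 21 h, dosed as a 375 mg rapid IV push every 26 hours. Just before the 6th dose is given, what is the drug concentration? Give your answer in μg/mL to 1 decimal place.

1.8 μg/mL

f = (1/2)^(τ/t½) = (1/2)^(26/21) ≈ 0.4239.
C₀ = D/Vd = 375/148 ≈ 2.534 μg/mL.
Before the 6th dose, 5 doses have been given. Superposition: Cmin = C₀·(f + f² + … + f^5).
≈ 2.534 × (0.4239 + 0.1797 + 0.0762 + 0.0323 + 0.0137) ≈ 2.534 × 0.7258 ≈ 1.839 μg/mL.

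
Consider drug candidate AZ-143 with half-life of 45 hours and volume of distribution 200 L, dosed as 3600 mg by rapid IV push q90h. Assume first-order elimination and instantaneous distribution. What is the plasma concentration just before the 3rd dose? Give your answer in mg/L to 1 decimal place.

5.6 mg/L

f = (1/2)^(τ/t½) = (1/2)^(90/45) ≈ 0.2500.
C₀ = D/Vd = 3600/200 ≈ 18.000 mg/L.
Before the 3rd dose, 2 doses have been given. Superposition: Cmin = C₀·(f + f²).
≈ 18.000 × (0.2500 + 0.0625) ≈ 18.000 × 0.3125 ≈ 5.625 mg/L.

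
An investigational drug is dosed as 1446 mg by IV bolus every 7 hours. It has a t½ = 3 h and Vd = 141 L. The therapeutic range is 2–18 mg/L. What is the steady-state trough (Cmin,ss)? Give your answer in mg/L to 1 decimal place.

2.5 mg/L

Over one 7-h interval, 7/3 ≈ 2.3333 half-lives elapse, leaving f ≈ 0.1984 of each dose.
Accumulation ratio R = 1/(1 − f) ≈ 1/0.8016 ≈ 1.2475.
Each bolus raises the concentration by D/Vd = 1446/141 ≈ 10.255 mg/L.
Steady-state peak Cmax,ss = C₀·R ≈ 10.255 × 1.2475 ≈ 12.793 mg/L.
One interval later, Cmin,ss = Cmax,ss·e^(−kτ) ≈ 12.793 × 0.1984 ≈ 2.538 mg/L.
Trough 2.5 mg/L vs MEC 2 mg/L: adequate.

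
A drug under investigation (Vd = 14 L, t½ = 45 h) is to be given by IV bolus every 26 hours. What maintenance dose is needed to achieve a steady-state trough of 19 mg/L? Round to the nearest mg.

131 mg

τ/t½ = 26/45 ≈ 0.57778, so f = (1/2)^(26/45) ≈ 0.669995.
Cmin,ss = (D/Vd)·f/(1−f), so D = Cmin,ss·Vd·(1−f)/f.
D = 19 × 14 × (1−f)/f ≈ 19 × 14 × 0.49255 ≈ 131.02 mg.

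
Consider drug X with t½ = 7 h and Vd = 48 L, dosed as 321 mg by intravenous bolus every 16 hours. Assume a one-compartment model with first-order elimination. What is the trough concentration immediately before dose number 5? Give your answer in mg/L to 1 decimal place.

1.7 mg/L

f = (1/2)^(τ/t½) = (1/2)^(16/7) ≈ 0.2051.
C₀ = D/Vd = 321/48 ≈ 6.688 mg/L.
Before the 5th dose, 4 doses have been given. Superposition: Cmin = C₀·(f + f² + … + f^4).
≈ 6.688 × (0.2051 + 0.0421 + 0.0086 + 0.0018) ≈ 6.688 × 0.2576 ≈ 1.723 mg/L.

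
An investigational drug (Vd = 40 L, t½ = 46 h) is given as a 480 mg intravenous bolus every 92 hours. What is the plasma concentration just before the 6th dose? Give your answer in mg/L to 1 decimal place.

4.0 mg/L

f = (1/2)^(τ/t½) = (1/2)^(92/46) ≈ 0.2500.
C₀ = D/Vd = 480/40 ≈ 12.000 mg/L.
Before the 6th dose, 5 doses have been given. Superposition: Cmin = C₀·(f + f² + … + f^5).
≈ 12.000 × (0.2500 + 0.0625 + 0.0156 + 0.0039 + 0.0010) ≈ 12.000 × 0.3330 ≈ 3.996 mg/L.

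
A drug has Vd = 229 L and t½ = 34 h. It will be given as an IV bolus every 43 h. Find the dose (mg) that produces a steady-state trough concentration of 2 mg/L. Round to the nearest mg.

τ/t½ = 43/34 ≈ 1.2647, so f = (1/2)^(43/34) ≈ 0.416184.
Cmin,ss = (D/Vd)·f/(1−f), so D = Cmin,ss·Vd·(1−f)/f.
D = 2 × 229 × (1−f)/f ≈ 2 × 229 × 1.40278 ≈ 642.47 mg.

642 mg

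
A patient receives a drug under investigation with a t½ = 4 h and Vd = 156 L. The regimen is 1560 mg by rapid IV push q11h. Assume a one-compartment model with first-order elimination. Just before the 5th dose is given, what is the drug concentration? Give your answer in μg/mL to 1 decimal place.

f = (1/2)^(τ/t½) = (1/2)^(11/4) ≈ 0.1487.
C₀ = D/Vd = 1560/156 ≈ 10.000 μg/mL.
Before the 5th dose, 4 doses have been given. Superposition: Cmin = C₀·(f + f² + … + f^4).
≈ 10.000 × (0.1487 + 0.0221 + 0.0033 + 0.0005) ≈ 10.000 × 0.1746 ≈ 1.746 μg/mL.

1.7 μg/mL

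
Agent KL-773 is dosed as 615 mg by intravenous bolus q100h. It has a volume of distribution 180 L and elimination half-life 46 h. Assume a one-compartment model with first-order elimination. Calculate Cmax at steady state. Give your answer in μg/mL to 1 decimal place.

4.4 μg/mL

Over one 100-h interval, 100/46 ≈ 2.1739 half-lives elapse, leaving f ≈ 0.2216 of each dose.
At steady state, accumulation factor R = 1/(1 − e^(−kτ)) ≈ 1.2847.
Single-dose peak C₀ = D/Vd = 615/180 ≈ 3.417 μg/mL.
Steady-state peak Cmax,ss = C₀·R ≈ 3.417 × 1.2847 ≈ 4.390 μg/mL.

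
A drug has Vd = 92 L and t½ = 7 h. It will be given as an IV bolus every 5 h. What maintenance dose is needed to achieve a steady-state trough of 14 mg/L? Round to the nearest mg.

τ/t½ = 5/7 ≈ 0.71429, so f = (1/2)^(5/7) ≈ 0.609507.
Cmin,ss = (D/Vd)·f/(1−f), so D = Cmin,ss·Vd·(1−f)/f.
D = 14 × 92 × (1−f)/f ≈ 14 × 92 × 0.64067 ≈ 825.18 mg.

825 mg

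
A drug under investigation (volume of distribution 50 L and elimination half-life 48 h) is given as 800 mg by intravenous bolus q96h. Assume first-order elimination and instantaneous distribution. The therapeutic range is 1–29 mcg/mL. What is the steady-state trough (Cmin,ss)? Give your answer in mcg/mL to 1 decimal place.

5.3 mcg/mL

τ = 96 h = 2 half-lives, so f = (1/2)^2 = 0.25.
Accumulation ratio R = 1/(1 − f) = 1/0.75 = 4/3.
Single-dose peak C₀ = D/Vd = 800/50 = 16 mcg/mL.
Steady-state peak Cmax,ss = C₀·R = 16 × 4/3 ≈ 21.333 mcg/mL.
Steady-state trough Cmin,ss = Cmax,ss·f ≈ 21.333 × 0.25 ≈ 5.333 mcg/mL.
Trough 5.3 mcg/mL vs MEC 1 mcg/mL: adequate.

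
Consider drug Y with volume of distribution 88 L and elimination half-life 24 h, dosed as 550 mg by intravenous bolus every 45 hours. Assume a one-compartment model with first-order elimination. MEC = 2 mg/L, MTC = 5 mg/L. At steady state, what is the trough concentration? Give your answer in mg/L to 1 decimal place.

2.3 mg/L

Over one 45-h interval, 45/24 ≈ 1.875 half-lives elapse, leaving f ≈ 0.2726 of each dose.
Single-dose peak C₀ = D/Vd = 550/88 ≈ 6.250 mg/L.
Steady-state trough Cmin,ss = C₀·f/(1−f) ≈ 6.250 × 0.2726/0.7274 ≈ 2.342 mg/L.
Trough 2.3 mg/L vs MEC 2 mg/L: adequate.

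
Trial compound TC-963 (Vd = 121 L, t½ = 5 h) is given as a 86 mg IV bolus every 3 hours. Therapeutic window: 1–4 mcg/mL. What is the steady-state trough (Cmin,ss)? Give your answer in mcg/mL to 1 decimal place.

τ/t½ = 3/5 ≈ 0.6, so fraction remaining f = (1/2)^(3/5) ≈ 0.6598.
Accumulation ratio R = 1/(1 − f) ≈ 1/0.3402 ≈ 2.9394.
Single-dose peak C₀ = D/Vd = 86/121 ≈ 0.711 mcg/mL.
Cmax,ss = C₀/(1 − f) ≈ 0.711/0.3402 ≈ 2.090 mcg/mL.
One interval later, Cmin,ss = Cmax,ss·e^(−kτ) ≈ 2.090 × 0.6598 ≈ 1.379 mcg/mL.
Trough 1.4 mcg/mL vs MEC 1 mcg/mL: adequate.

1.4 mcg/mL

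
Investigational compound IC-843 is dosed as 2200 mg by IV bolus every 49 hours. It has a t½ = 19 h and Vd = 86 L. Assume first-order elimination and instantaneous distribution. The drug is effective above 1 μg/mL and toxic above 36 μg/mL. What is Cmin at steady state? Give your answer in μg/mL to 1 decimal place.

5.1 μg/mL

Over one 49-h interval, 49/19 ≈ 2.5789 half-lives elapse, leaving f ≈ 0.1674 of each dose.
At steady state, accumulation factor R = 1/(1 − e^(−kτ)) ≈ 1.2011.
Each bolus raises the concentration by D/Vd = 2200/86 ≈ 25.581 μg/mL.
Steady-state peak Cmax,ss = C₀·R ≈ 25.581 × 1.2011 ≈ 30.725 μg/mL.
Steady-state trough Cmin,ss = Cmax,ss·f ≈ 30.725 × 0.1674 ≈ 5.143 μg/mL.
Trough 5.1 μg/mL vs MEC 1 μg/mL: adequate.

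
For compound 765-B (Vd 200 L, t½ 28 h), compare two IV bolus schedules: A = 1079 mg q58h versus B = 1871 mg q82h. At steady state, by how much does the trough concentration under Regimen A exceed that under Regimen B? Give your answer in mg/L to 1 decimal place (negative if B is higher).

Regimen A: f = (1/2)^(58/28) ≈ 0.2379; Cmin,ss = (1079/200)·f/(1−f) ≈ 1.684 mg/L.
Regimen B: f = (1/2)^(82/28) ≈ 0.1313; Cmin,ss = (1871/200)·f/(1−f) ≈ 1.414 mg/L.
Difference ≈ 1.684 − 1.414 ≈ 0.270 mg/L.

0.3 mg/L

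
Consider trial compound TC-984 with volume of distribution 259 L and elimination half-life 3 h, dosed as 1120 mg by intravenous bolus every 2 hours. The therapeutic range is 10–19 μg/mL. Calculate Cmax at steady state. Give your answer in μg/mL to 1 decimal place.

11.7 μg/mL

τ/t½ = 2/3 ≈ 0.66667, so fraction remaining f = (1/2)^(2/3) ≈ 0.6300.
At steady state, accumulation factor R = 1/(1 − e^(−kτ)) ≈ 2.7027.
Single-dose peak C₀ = D/Vd = 1120/259 ≈ 4.324 μg/mL.
Steady-state peak Cmax,ss = C₀·R ≈ 4.324 × 2.7027 ≈ 11.686 μg/mL.
Peak 11.7 μg/mL vs MTC 19 μg/mL: below toxic threshold.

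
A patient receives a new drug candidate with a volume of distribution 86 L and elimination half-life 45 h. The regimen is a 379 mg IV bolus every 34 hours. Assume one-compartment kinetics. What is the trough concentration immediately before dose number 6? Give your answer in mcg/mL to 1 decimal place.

f = (1/2)^(τ/t½) = (1/2)^(34/45) ≈ 0.5923.
C₀ = D/Vd = 379/86 ≈ 4.407 mcg/mL.
Before the 6th dose, 5 doses have been given. Superposition: Cmin = C₀·(f + f² + … + f^5).
≈ 4.407 × (0.5923 + 0.3508 + 0.2078 + 0.1231 + 0.0729) ≈ 4.407 × 1.3469 ≈ 5.936 mcg/mL.

5.9 mcg/mL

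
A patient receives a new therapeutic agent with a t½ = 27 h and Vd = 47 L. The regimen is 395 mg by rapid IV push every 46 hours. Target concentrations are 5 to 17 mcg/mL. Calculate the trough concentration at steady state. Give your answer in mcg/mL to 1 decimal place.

3.7 mcg/mL

Over one 46-h interval, 46/27 ≈ 1.7037 half-lives elapse, leaving f ≈ 0.3070 of each dose.
Accumulation ratio R = 1/(1 − f) ≈ 1/0.6930 ≈ 1.4430.
Single-dose peak C₀ = D/Vd = 395/47 ≈ 8.404 mcg/mL.
Steady-state peak Cmax,ss = C₀·R ≈ 8.404 × 1.4430 ≈ 12.127 mcg/mL.
Steady-state trough Cmin,ss = Cmax,ss·f ≈ 12.127 × 0.3070 ≈ 3.723 mcg/mL.
Trough 3.7 mcg/mL vs MEC 5 mcg/mL: subtherapeutic.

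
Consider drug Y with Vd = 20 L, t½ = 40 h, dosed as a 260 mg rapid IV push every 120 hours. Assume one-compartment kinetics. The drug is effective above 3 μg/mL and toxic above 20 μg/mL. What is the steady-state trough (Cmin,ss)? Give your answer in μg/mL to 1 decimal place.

The dosing interval is 3 half-lives, so f = 2^(−3) = 0.125.
At steady state, R = 1/(1 − 0.125) = 8/7.
Single-dose peak C₀ = D/Vd = 260/20 = 13 μg/mL.
Steady-state peak Cmax,ss = C₀·R = 13 × 8/7 ≈ 14.857 μg/mL.
Steady-state trough Cmin,ss = Cmax,ss·f ≈ 14.857 × 0.125 ≈ 1.857 μg/mL.
Trough 1.9 μg/mL vs MEC 3 μg/mL: subtherapeutic.

1.9 μg/mL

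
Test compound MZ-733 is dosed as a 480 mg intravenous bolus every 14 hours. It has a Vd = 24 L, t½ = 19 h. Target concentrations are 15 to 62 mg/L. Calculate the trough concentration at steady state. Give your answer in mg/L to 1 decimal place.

30.0 mg/L

τ/t½ = 14/19 ≈ 0.73684, so fraction remaining f = (1/2)^(14/19) ≈ 0.6001.
Accumulation ratio R = 1/(1 − f) ≈ 1/0.3999 ≈ 2.5006.
Single-dose peak C₀ = D/Vd = 480/24 ≈ 20.000 mg/L.
Steady-state peak Cmax,ss = C₀·R ≈ 20.000 × 2.5006 ≈ 50.012 mg/L.
Steady-state trough Cmin,ss = Cmax,ss·f ≈ 50.012 × 0.6001 ≈ 30.012 mg/L.
Trough 30.0 mg/L vs MEC 15 mg/L: adequate.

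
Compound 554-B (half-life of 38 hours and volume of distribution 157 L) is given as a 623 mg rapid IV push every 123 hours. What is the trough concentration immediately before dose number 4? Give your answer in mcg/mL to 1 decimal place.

f = (1/2)^(τ/t½) = (1/2)^(123/38) ≈ 0.1061.
C₀ = D/Vd = 623/157 ≈ 3.968 mcg/mL.
Before the 4th dose, 3 doses have been given. Superposition: Cmin = C₀·(f + f² + … + f^3).
≈ 3.968 × (0.1061 + 0.0113 + 0.0012) ≈ 3.968 × 0.1186 ≈ 0.471 mcg/mL.

0.5 mcg/mL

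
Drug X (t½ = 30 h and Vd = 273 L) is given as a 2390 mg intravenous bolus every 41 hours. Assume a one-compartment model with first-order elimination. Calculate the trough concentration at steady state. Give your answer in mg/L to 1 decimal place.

5.5 mg/L

τ/t½ = 41/30 ≈ 1.3667, so fraction remaining f = (1/2)^(41/30) ≈ 0.3878.
At steady state, accumulation factor R = 1/(1 − e^(−kτ)) ≈ 1.6335.
Each bolus raises the concentration by D/Vd = 2390/273 ≈ 8.755 mg/L.
Cmax,ss = C₀/(1 − f) ≈ 8.755/0.6122 ≈ 14.301 mg/L.
Steady-state trough Cmin,ss = Cmax,ss·f ≈ 14.301 × 0.3878 ≈ 5.546 mg/L.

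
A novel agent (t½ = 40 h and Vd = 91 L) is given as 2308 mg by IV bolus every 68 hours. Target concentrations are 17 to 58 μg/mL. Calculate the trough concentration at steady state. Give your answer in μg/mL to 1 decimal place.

11.3 μg/mL

k = ln2/t½ = ln2/40 ≈ 0.017329 h⁻¹; fraction remaining f = e^(−kτ) = e^(−0.017329×68) ≈ 0.3078.
Each bolus raises the concentration by D/Vd = 2308/91 ≈ 25.363 μg/mL.
Steady-state trough Cmin,ss = C₀·f/(1−f) ≈ 25.363 × 0.3078/0.6922 ≈ 11.278 μg/mL.
Trough 11.3 μg/mL vs MEC 17 μg/mL: subtherapeutic.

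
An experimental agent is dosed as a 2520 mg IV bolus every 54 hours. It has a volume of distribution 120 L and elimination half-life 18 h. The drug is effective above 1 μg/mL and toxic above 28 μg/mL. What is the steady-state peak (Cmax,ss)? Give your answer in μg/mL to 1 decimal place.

24.0 μg/mL

The dosing interval is 3 half-lives, so f = 2^(−3) = 0.125.
Accumulation ratio R = 1/(1 − f) = 1/0.875 = 8/7.
Single-dose peak C₀ = D/Vd = 2520/120 = 21 μg/mL.
Steady-state peak Cmax,ss = C₀·R = 21 × 8/7 ≈ 24.000 μg/mL.
Peak 24.0 μg/mL vs MTC 28 μg/mL: below toxic threshold.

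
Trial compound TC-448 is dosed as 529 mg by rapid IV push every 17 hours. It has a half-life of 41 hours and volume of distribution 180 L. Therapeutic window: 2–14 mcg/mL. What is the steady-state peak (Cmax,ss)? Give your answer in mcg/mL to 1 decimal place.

11.8 mcg/mL

k = ln2/t½ = ln2/41 ≈ 0.016906 h⁻¹; fraction remaining f = e^(−kτ) = e^(−0.016906×17) ≈ 0.7502.
Accumulation ratio R = 1/(1 − f) ≈ 1/0.2498 ≈ 4.0032.
Each bolus raises the concentration by D/Vd = 529/180 ≈ 2.939 mcg/mL.
Cmax,ss = C₀/(1 − f) ≈ 2.939/0.2498 ≈ 11.765 mcg/mL.
Peak 11.8 mcg/mL vs MTC 14 mcg/mL: below toxic threshold.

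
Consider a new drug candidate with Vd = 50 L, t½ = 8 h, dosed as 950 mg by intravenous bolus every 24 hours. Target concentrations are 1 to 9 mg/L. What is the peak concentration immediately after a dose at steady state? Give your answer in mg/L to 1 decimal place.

21.7 mg/L

τ = 24 h = 3 half-lives, so f = (1/2)^3 = 0.125.
At steady state, R = 1/(1 − 0.125) = 8/7.
Single-dose peak C₀ = D/Vd = 950/50 = 19 mg/L.
Steady-state peak Cmax,ss = C₀·R = 19 × 8/7 ≈ 21.714 mg/L.
Peak 21.7 mg/L vs MTC 9 mg/L: exceeds toxic threshold.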